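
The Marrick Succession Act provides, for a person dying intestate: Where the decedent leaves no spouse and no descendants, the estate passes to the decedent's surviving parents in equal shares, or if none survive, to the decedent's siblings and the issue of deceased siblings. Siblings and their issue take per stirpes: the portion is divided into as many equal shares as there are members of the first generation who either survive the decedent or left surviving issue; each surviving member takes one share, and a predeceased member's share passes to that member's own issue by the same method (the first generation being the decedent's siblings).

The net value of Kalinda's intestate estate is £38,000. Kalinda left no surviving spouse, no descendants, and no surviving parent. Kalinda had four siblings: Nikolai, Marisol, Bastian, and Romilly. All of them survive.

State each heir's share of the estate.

The entire £38,000 passes to the siblings and their issue.
That amount (£38,000) is divided into 4 shares of £9,500: Nikolai, Marisol, Bastian, and Romilly each take £9,500.

Nikolai: £9,500; Marisol: £9,500; Bastian: £9,500; Romilly: £9,500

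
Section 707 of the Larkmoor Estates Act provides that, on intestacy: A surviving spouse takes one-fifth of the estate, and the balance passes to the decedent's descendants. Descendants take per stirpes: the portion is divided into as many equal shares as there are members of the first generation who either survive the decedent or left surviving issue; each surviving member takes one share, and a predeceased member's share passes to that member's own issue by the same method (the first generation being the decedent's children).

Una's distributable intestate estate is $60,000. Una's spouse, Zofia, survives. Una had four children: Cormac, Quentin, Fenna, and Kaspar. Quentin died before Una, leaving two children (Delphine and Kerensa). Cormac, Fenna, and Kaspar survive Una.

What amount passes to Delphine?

Zofia takes one-fifth of $60,000 = $12,000. The remaining $48,000 passes to the descendants.
The descendants' portion ($48,000) is divided into 4 shares of $12,000: Cormac, Fenna, and Kaspar each take $12,000; Quentin's $12,000 share passes to Quentin's issue.
Quentin's share ($12,000) is divided into 2 shares of $6,000: Delphine and Kerensa each take $6,000.

Delphine receives $6,000.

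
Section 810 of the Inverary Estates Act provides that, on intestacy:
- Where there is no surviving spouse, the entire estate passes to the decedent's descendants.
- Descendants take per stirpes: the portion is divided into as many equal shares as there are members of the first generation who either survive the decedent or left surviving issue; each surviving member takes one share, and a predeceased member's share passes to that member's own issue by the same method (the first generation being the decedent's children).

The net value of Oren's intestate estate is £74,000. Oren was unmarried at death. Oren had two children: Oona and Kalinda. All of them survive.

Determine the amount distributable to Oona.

The entire £74,000 passes to the descendants.
That amount (£74,000) is divided into 2 shares of £37,000: Oona and Kalinda each take £37,000.

Oona receives £37,000.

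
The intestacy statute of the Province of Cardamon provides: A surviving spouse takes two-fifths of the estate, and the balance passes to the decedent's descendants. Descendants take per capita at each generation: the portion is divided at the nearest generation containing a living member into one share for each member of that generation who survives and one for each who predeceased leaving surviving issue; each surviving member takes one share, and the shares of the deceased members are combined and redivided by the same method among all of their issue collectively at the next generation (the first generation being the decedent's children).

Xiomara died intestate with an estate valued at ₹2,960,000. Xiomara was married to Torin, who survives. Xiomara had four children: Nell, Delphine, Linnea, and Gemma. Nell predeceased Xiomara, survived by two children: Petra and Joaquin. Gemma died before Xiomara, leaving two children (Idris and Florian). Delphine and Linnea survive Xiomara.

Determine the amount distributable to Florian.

Florian receives ₹222,000.

Torin takes two-fifths of ₹2,960,000 = ₹1,184,000. The remaining ₹1,776,000 passes to the descendants.
The descendants' portion (₹1,776,000) is divided at the children's generation into 4 shares of ₹444,000. Delphine and Linnea each take ₹444,000. The 2 shares of the deceased (Nell and Gemma) are combined into a pool of ₹888,000.
That pool (₹888,000) is divided at the grandchildren's generation equally among Petra, Joaquin, Idris, and Florian: ₹222,000 each.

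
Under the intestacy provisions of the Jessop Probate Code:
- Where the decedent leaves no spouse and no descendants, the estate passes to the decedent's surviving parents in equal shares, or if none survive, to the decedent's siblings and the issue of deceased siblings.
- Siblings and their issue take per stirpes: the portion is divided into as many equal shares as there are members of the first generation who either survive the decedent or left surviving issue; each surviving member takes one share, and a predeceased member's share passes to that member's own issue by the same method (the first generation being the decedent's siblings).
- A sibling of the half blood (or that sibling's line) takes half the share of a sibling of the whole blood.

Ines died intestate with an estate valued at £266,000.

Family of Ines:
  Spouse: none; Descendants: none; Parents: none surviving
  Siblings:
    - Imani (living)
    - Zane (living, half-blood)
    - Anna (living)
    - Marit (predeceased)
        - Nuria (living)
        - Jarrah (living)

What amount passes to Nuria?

Nuria receives £38,000.

The entire £266,000 passes to the siblings and their issue.
Counting each half-blood sibling's line as half a unit, there are 7/2 units in £266,000, so one unit is £76,000. Whole-blood lines (Imani, Anna, and Marit) take £76,000 each; half-blood lines (Zane) take £38,000 each.
Marit's share (£76,000) is divided into 2 shares of £38,000: Nuria and Jarrah each take £38,000.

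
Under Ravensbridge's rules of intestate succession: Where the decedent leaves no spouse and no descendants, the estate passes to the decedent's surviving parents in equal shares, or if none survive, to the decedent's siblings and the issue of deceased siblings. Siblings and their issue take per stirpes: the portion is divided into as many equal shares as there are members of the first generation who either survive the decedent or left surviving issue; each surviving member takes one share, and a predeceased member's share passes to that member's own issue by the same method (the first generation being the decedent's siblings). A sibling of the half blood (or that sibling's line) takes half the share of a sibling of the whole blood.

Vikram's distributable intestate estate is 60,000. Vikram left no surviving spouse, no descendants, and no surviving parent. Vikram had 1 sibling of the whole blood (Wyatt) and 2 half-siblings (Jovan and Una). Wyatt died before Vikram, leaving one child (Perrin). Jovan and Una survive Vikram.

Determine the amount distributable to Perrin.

The entire 60,000 passes to the siblings and their issue.
Counting each half-blood sibling's line as half a unit, there are 2 units in 60,000, so one unit is 30,000. Whole-blood lines (Wyatt) take 30,000 each; half-blood lines (Jovan and Una) take 15,000 each.
Wyatt's share (30,000) passes entirely to Perrin.

Perrin receives 30,000.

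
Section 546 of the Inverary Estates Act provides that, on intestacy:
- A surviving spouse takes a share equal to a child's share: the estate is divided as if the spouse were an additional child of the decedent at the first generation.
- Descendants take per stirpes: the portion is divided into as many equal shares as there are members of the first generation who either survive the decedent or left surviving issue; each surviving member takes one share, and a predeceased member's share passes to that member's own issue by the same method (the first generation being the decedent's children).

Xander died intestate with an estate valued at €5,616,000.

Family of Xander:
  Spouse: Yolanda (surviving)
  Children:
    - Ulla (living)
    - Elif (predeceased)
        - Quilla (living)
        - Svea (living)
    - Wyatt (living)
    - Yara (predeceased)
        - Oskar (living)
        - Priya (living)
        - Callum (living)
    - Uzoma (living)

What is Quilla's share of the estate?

The spouse counts as an additional share at the children's level, so there are 6 primary shares of €936,000. Yolanda takes one such share (€936,000).
The children's combined portion (€4,680,000) is divided into 5 shares of €936,000: Ulla, Wyatt, and Uzoma each take €936,000; Elif's €936,000 share passes to Elif's issue; Yara's €936,000 share passes to Yara's issue.
Elif's share (€936,000) is divided into 2 shares of €468,000: Quilla and Svea each take €468,000.
Yara's share (€936,000) is divided into 3 shares of €312,000: Oskar, Priya, and Callum each take €312,000.

Quilla receives €468,000.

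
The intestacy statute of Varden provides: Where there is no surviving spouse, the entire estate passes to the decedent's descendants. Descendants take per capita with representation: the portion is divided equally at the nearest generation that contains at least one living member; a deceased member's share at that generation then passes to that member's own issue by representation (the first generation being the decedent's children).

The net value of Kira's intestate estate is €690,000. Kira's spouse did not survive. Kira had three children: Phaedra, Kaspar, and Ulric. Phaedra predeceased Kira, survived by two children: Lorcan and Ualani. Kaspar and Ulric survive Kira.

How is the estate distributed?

The entire €690,000 passes to the descendants.
That amount (€690,000) is divided into 3 shares of €230,000: Kaspar and Ulric each take €230,000; Phaedra's €230,000 share passes to Phaedra's issue.
Phaedra's share (€230,000) is divided into 2 shares of €115,000: Lorcan and Ualani each take €115,000.

Lorcan: €115,000; Ualani: €115,000; Kaspar: €230,000; Ulric: €230,000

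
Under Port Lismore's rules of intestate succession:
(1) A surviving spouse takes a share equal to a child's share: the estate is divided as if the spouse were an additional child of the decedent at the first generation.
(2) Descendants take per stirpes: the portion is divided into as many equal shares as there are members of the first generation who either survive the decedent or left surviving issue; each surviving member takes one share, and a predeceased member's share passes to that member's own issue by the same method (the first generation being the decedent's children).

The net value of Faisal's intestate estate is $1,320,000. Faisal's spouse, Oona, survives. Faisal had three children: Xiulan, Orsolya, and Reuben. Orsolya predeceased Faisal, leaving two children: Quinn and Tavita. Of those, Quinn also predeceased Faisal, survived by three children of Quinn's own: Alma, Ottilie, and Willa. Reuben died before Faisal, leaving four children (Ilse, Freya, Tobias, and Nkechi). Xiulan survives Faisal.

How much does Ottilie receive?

The spouse counts as an additional share at the children's level, so there are 4 primary shares of $330,000. Oona takes one such share ($330,000).
The children's combined portion ($990,000) is divided into 3 shares of $330,000: Xiulan takes $330,000; Orsolya's $330,000 share passes to Orsolya's issue; Reuben's $330,000 share passes to Reuben's issue.
Orsolya's share ($330,000) is divided into 2 shares of $165,000: Tavita takes $165,000; Quinn's $165,000 share passes to Quinn's issue.
Quinn's share ($165,000) is divided into 3 shares of $55,000: Alma, Ottilie, and Willa each take $55,000.
Reuben's share ($330,000) is divided into 4 shares of $82,500: Ilse, Freya, Tobias, and Nkechi each take $82,500.

Ottilie receives $55,000.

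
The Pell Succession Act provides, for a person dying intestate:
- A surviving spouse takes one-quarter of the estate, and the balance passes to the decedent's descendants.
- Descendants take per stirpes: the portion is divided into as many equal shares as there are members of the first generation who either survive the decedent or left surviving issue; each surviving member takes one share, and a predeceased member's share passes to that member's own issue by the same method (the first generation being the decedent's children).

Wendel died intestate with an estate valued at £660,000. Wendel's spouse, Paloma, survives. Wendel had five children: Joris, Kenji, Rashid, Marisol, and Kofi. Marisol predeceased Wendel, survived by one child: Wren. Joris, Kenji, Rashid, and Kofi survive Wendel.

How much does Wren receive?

Wren receives £99,000.

Paloma takes one-quarter of £660,000 = £165,000. The remaining £495,000 passes to the descendants.
The descendants' portion (£495,000) is divided into 5 shares of £99,000: Joris, Kenji, Rashid, and Kofi each take £99,000; Marisol's £99,000 share passes to Marisol's issue.
Marisol's share (£99,000) passes entirely to Wren.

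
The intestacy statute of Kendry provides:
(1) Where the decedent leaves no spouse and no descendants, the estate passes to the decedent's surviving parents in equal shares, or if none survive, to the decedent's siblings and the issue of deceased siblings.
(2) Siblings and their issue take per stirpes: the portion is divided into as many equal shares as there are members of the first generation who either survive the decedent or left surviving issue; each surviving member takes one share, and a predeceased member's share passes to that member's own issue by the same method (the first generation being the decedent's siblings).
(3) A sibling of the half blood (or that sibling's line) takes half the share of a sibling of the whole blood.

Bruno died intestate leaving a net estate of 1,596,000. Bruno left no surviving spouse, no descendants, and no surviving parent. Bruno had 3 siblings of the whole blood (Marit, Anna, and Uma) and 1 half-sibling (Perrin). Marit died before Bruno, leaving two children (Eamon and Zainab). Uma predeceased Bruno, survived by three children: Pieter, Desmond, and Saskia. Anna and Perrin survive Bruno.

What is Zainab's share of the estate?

Zainab receives 228,000.

The entire 1,596,000 passes to the siblings and their issue.
Counting each half-blood sibling's line as half a unit, there are 7/2 units in 1,596,000, so one unit is 456,000. Whole-blood lines (Marit, Anna, and Uma) take 456,000 each; half-blood lines (Perrin) take 228,000 each.
Marit's share (456,000) is divided into 2 shares of 228,000: Eamon and Zainab each take 228,000.
Uma's share (456,000) is divided into 3 shares of 152,000: Pieter, Desmond, and Saskia each take 152,000.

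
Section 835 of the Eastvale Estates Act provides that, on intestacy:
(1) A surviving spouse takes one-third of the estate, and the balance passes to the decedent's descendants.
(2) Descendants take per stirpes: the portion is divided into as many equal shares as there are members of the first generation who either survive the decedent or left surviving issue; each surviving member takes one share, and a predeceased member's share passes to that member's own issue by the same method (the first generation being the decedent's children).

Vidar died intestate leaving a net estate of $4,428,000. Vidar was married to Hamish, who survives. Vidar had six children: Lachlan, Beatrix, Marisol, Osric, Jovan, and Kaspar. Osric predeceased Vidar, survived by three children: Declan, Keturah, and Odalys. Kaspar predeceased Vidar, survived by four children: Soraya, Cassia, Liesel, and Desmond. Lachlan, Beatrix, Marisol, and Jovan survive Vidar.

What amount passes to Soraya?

Hamish takes one-third of $4,428,000 = $1,476,000. The remaining $2,952,000 passes to the descendants.
The descendants' portion ($2,952,000) is divided into 6 shares of $492,000: Lachlan, Beatrix, Marisol, and Jovan each take $492,000; Osric's $492,000 share passes to Osric's issue; Kaspar's $492,000 share passes to Kaspar's issue.
Osric's share ($492,000) is divided into 3 shares of $164,000: Declan, Keturah, and Odalys each take $164,000.
Kaspar's share ($492,000) is divided into 4 shares of $123,000: Soraya, Cassia, Liesel, and Desmond each take $123,000.

Soraya receives $123,000.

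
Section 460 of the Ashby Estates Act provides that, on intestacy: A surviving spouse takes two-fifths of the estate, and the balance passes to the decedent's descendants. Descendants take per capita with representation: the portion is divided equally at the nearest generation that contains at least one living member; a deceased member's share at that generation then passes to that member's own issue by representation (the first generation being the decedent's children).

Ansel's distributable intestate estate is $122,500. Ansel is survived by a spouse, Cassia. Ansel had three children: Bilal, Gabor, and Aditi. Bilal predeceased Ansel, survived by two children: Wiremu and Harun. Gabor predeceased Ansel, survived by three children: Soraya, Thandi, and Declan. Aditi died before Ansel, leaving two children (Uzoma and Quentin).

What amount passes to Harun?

Harun receives $10,500.

Cassia takes two-fifths of $122,500 = $49,000. The remaining $73,500 passes to the descendants.
No child survives, so the initial division is made at the grandchildren's generation.
The descendants' portion ($73,500) is divided into 7 shares of $10,500: Wiremu, Harun, Soraya, Thandi, Declan, Uzoma, and Quentin each take $10,500.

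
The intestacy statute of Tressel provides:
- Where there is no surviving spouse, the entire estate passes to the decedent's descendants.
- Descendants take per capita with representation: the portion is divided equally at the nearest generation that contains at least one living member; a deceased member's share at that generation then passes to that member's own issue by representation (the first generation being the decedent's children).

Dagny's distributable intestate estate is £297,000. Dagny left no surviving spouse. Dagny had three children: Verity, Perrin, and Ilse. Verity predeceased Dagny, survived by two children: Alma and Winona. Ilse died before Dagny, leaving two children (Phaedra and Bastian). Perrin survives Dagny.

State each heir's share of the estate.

The entire £297,000 passes to the descendants.
That amount (£297,000) is divided into 3 shares of £99,000: Perrin takes £99,000; Verity's £99,000 share passes to Verity's issue; Ilse's £99,000 share passes to Ilse's issue.
Verity's share (£99,000) is divided into 2 shares of £49,500: Alma and Winona each take £49,500.
Ilse's share (£99,000) is divided into 2 shares of £49,500: Phaedra and Bastian each take £49,500.

Alma: £49,500; Winona: £49,500; Perrin: £99,000; Phaedra: £49,500; Bastian: £49,500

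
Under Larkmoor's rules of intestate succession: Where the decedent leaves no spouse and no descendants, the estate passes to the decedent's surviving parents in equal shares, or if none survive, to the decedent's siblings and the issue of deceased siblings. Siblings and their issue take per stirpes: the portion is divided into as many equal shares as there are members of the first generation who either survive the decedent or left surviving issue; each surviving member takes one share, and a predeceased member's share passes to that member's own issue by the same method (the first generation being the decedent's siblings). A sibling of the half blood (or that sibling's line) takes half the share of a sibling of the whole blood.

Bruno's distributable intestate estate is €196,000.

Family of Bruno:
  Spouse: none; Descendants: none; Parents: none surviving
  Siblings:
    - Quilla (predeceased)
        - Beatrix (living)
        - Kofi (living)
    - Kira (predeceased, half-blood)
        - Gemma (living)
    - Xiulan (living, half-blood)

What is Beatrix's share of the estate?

The entire €196,000 passes to the siblings and their issue.
Counting each half-blood sibling's line as half a unit, there are 2 units in €196,000, so one unit is €98,000. Whole-blood lines (Quilla) take €98,000 each; half-blood lines (Kira and Xiulan) take €49,000 each.
Quilla's share (€98,000) is divided into 2 shares of €49,000: Beatrix and Kofi each take €49,000.
Kira's share (€49,000) passes entirely to Gemma.

Beatrix receives €49,000.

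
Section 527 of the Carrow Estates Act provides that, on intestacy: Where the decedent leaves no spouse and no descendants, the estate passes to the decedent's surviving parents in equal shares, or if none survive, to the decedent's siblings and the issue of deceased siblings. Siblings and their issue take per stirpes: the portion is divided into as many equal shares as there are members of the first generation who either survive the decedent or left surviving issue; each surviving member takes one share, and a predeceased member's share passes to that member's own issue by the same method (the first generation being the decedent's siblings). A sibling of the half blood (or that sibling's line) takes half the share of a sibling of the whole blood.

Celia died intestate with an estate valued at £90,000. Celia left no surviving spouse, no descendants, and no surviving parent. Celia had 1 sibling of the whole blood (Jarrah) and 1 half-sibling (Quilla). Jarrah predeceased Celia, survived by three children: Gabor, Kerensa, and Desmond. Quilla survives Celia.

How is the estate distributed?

The entire £90,000 passes to the siblings and their issue.
Counting each half-blood sibling's line as half a unit, there are 3/2 units in £90,000, so one unit is £60,000. Whole-blood lines (Jarrah) take £60,000 each; half-blood lines (Quilla) take £30,000 each.
Jarrah's share (£60,000) is divided into 3 shares of £20,000: Gabor, Kerensa, and Desmond each take £20,000.

Gabor: £20,000; Kerensa: £20,000; Desmond: £20,000; Quilla: £30,000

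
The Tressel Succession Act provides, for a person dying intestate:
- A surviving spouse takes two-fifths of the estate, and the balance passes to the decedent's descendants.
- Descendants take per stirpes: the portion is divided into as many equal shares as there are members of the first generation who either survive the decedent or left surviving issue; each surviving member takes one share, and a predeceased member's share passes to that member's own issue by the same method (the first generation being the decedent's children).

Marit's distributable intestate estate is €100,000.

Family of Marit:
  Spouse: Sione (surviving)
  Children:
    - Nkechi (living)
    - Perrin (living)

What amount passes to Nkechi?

Nkechi receives €30,000.

Sione takes two-fifths of €100,000 = €40,000. The remaining €60,000 passes to the descendants.
The descendants' portion (€60,000) is divided into 2 shares of €30,000: Nkechi and Perrin each take €30,000.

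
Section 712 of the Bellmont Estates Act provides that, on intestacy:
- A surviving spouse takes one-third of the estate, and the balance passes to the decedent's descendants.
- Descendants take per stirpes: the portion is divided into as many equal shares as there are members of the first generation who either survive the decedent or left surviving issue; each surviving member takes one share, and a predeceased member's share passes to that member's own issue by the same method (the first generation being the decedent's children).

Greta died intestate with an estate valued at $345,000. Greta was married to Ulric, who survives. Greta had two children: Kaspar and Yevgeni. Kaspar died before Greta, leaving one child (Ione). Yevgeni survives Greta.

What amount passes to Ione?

Ione receives $115,000.

Ulric takes one-third of $345,000 = $115,000. The remaining $230,000 passes to the descendants.
The descendants' portion ($230,000) is divided into 2 shares of $115,000: Yevgeni takes $115,000; Kaspar's $115,000 share passes to Kaspar's issue.
Kaspar's share ($115,000) passes entirely to Ione.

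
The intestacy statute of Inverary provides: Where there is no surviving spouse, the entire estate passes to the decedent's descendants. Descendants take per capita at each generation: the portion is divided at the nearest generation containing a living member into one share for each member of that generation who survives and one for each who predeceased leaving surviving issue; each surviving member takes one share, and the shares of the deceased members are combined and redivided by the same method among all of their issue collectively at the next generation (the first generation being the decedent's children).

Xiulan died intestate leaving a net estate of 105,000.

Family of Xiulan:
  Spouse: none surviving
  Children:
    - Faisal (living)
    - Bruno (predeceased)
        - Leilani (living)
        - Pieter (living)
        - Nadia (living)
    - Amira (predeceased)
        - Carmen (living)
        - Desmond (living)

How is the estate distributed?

Faisal: 35,000; Leilani: 14,000; Pieter: 14,000; Nadia: 14,000; Carmen: 14,000; Desmond: 14,000

The entire 105,000 passes to the descendants.
That amount (105,000) is divided at the children's generation into 3 shares of 35,000. Faisal takes 35,000. The 2 shares of the deceased (Bruno and Amira) are combined into a pool of 70,000.
That pool (70,000) is divided at the grandchildren's generation equally among Leilani, Pieter, Nadia, Carmen, and Desmond: 14,000 each.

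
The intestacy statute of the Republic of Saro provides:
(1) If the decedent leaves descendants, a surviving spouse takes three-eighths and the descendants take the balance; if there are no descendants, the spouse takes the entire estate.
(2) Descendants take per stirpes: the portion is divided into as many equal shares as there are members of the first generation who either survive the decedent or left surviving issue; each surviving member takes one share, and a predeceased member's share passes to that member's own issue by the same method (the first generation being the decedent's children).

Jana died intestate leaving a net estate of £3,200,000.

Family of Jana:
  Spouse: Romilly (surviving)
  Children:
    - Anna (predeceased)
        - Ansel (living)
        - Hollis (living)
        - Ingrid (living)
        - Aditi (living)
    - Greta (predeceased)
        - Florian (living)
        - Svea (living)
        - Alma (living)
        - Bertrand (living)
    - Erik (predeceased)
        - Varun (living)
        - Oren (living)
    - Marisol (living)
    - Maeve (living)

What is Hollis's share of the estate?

Hollis receives £100,000.

Romilly takes three-eighths of £3,200,000 = £1,200,000. The remaining £2,000,000 passes to the descendants.
The descendants' portion (£2,000,000) is divided into 5 shares of £400,000: Marisol and Maeve each take £400,000; Anna's £400,000 share passes to Anna's issue; Greta's £400,000 share passes to Greta's issue; Erik's £400,000 share passes to Erik's issue.
Anna's share (£400,000) is divided into 4 shares of £100,000: Ansel, Hollis, Ingrid, and Aditi each take £100,000.
Greta's share (£400,000) is divided into 4 shares of £100,000: Florian, Svea, Alma, and Bertrand each take £100,000.
Erik's share (£400,000) is divided into 2 shares of £200,000: Varun and Oren each take £200,000.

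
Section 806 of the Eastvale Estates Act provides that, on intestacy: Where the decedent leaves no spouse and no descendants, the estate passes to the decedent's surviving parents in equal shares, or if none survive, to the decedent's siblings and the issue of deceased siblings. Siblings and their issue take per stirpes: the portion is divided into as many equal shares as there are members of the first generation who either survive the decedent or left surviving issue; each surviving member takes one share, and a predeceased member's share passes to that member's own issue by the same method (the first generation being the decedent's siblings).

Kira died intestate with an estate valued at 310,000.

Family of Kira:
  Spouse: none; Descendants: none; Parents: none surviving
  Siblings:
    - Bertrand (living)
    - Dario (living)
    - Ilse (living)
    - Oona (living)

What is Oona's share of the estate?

The entire 310,000 passes to the siblings and their issue.
That amount (310,000) is divided into 4 shares of 77,500: Bertrand, Dario, Ilse, and Oona each take 77,500.

Oona receives 77,500.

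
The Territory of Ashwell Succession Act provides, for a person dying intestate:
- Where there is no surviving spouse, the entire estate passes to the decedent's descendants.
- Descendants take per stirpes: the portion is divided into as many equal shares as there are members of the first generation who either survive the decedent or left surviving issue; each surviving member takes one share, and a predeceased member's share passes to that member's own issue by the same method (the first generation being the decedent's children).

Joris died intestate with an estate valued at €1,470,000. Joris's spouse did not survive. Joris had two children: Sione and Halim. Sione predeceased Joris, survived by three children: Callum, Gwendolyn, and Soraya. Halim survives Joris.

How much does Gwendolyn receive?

The entire €1,470,000 passes to the descendants.
That amount (€1,470,000) is divided into 2 shares of €735,000: Halim takes €735,000; Sione's €735,000 share passes to Sione's issue.
Sione's share (€735,000) is divided into 3 shares of €245,000: Callum, Gwendolyn, and Soraya each take €245,000.

Gwendolyn receives €245,000.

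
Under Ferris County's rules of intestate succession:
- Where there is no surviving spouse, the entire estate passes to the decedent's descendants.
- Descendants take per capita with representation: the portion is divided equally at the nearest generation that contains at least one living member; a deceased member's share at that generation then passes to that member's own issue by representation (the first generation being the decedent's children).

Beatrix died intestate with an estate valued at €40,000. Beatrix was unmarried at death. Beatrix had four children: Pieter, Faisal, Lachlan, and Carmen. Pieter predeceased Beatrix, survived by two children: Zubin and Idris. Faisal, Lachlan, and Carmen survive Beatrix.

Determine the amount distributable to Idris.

Idris receives €5,000.

The entire €40,000 passes to the descendants.
That amount (€40,000) is divided into 4 shares of €10,000: Faisal, Lachlan, and Carmen each take €10,000; Pieter's €10,000 share passes to Pieter's issue.
Pieter's share (€10,000) is divided into 2 shares of €5,000: Zubin and Idris each take €5,000.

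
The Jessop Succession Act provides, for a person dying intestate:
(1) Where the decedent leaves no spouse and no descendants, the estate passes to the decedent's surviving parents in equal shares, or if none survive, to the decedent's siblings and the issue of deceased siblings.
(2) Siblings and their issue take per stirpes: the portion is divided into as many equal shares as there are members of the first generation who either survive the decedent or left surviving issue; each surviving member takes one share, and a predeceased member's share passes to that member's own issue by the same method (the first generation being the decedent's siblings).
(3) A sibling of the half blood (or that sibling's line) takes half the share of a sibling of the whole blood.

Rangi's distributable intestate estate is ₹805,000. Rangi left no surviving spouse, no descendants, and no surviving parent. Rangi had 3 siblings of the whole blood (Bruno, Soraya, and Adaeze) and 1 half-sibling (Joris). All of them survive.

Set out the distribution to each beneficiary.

Joris: ₹115,000; Bruno: ₹230,000; Soraya: ₹230,000; Adaeze: ₹230,000

The entire ₹805,000 passes to the siblings and their issue.
Counting each half-blood sibling's line as half a unit, there are 7/2 units in ₹805,000, so one unit is ₹230,000. Whole-blood lines (Bruno, Soraya, and Adaeze) take ₹230,000 each; half-blood lines (Joris) take ₹115,000 each.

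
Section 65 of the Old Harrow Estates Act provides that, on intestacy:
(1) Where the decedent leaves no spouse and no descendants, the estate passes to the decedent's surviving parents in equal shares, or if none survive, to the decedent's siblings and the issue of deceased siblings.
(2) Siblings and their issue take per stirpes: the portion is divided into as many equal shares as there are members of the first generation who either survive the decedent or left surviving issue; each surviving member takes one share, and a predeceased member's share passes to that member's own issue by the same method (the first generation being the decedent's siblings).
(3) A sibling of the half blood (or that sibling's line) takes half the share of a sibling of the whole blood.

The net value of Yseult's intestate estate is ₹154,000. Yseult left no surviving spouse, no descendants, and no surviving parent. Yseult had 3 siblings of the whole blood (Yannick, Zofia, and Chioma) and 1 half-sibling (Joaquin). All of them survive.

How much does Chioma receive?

The entire ₹154,000 passes to the siblings and their issue.
Counting each half-blood sibling's line as half a unit, there are 7/2 units in ₹154,000, so one unit is ₹44,000. Whole-blood lines (Yannick, Zofia, and Chioma) take ₹44,000 each; half-blood lines (Joaquin) take ₹22,000 each.

Chioma receives ₹44,000.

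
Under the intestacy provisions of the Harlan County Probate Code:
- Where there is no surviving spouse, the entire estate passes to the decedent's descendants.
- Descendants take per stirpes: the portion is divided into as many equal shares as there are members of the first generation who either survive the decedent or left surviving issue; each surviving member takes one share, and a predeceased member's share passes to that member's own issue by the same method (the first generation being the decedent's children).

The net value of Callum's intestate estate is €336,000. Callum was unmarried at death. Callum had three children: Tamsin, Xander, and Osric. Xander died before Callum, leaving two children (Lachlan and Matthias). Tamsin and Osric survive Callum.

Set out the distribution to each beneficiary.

The entire €336,000 passes to the descendants.
That amount (€336,000) is divided into 3 shares of €112,000: Tamsin and Osric each take €112,000; Xander's €112,000 share passes to Xander's issue.
Xander's share (€112,000) is divided into 2 shares of €56,000: Lachlan and Matthias each take €56,000.

Tamsin: €112,000; Lachlan: €56,000; Matthias: €56,000; Osric: €112,000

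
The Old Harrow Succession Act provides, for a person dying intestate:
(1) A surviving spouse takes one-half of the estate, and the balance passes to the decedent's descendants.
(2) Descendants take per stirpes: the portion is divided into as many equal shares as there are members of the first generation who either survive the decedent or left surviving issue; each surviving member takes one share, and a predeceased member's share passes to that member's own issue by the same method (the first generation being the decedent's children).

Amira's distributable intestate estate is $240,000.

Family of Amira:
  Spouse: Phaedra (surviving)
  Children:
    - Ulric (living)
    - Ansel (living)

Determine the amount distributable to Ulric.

Ulric receives $60,000.

Phaedra takes one-half of $240,000 = $120,000. The remaining $120,000 passes to the descendants.
The descendants' portion ($120,000) is divided into 2 shares of $60,000: Ulric and Ansel each take $60,000.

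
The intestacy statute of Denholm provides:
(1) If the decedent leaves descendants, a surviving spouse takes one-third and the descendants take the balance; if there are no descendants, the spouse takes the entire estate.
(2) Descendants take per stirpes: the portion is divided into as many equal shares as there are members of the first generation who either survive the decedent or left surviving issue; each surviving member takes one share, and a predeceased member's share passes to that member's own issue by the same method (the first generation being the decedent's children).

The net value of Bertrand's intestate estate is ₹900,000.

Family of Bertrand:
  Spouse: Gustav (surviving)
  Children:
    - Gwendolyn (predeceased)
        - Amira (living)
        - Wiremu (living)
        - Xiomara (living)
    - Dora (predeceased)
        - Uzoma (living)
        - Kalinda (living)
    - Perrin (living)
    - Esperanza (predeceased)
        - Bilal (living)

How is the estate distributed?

Gustav takes one-third of ₹900,000 = ₹300,000. The remaining ₹600,000 passes to the descendants.
The descendants' portion (₹600,000) is divided into 4 shares of ₹150,000: Perrin takes ₹150,000; Gwendolyn's ₹150,000 share passes to Gwendolyn's issue; Dora's ₹150,000 share passes to Dora's issue; Esperanza's ₹150,000 share passes to Esperanza's issue.
Gwendolyn's share (₹150,000) is divided into 3 shares of ₹50,000: Amira, Wiremu, and Xiomara each take ₹50,000.
Dora's share (₹150,000) is divided into 2 shares of ₹75,000: Uzoma and Kalinda each take ₹75,000.
Esperanza's share (₹150,000) passes entirely to Bilal.

Gustav: ₹300,000; Amira: ₹50,000; Wiremu: ₹50,000; Xiomara: ₹50,000; Uzoma: ₹75,000; Kalinda: ₹75,000; Perrin: ₹150,000; Bilal: ₹150,000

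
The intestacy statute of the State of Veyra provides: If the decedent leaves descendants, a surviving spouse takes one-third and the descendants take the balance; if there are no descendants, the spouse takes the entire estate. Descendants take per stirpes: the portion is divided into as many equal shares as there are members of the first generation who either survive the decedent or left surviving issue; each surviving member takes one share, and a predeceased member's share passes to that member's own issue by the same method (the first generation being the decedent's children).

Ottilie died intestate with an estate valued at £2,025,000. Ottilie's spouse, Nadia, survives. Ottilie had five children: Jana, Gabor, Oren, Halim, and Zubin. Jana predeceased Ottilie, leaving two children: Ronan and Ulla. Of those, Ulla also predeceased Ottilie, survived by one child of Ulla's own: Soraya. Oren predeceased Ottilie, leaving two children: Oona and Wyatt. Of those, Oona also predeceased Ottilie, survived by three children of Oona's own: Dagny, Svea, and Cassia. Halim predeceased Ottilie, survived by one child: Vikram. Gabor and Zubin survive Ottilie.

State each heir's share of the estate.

Nadia: £675,000; Ronan: £135,000; Soraya: £135,000; Gabor: £270,000; Dagny: £45,000; Svea: £45,000; Cassia: £45,000; Wyatt: £135,000; Vikram: £270,000; Zubin: £270,000

Nadia takes one-third of £2,025,000 = £675,000. The remaining £1,350,000 passes to the descendants.
The descendants' portion (£1,350,000) is divided into 5 shares of £270,000: Gabor and Zubin each take £270,000; Jana's £270,000 share passes to Jana's issue; Oren's £270,000 share passes to Oren's issue; Halim's £270,000 share passes to Halim's issue.
Jana's share (£270,000) is divided into 2 shares of £135,000: Ronan takes £135,000; Ulla's £135,000 share passes to Ulla's issue.
Ulla's share (£135,000) passes entirely to Soraya.
Oren's share (£270,000) is divided into 2 shares of £135,000: Wyatt takes £135,000; Oona's £135,000 share passes to Oona's issue.
Oona's share (£135,000) is divided into 3 shares of £45,000: Dagny, Svea, and Cassia each take £45,000.
Halim's share (£270,000) passes entirely to Vikram.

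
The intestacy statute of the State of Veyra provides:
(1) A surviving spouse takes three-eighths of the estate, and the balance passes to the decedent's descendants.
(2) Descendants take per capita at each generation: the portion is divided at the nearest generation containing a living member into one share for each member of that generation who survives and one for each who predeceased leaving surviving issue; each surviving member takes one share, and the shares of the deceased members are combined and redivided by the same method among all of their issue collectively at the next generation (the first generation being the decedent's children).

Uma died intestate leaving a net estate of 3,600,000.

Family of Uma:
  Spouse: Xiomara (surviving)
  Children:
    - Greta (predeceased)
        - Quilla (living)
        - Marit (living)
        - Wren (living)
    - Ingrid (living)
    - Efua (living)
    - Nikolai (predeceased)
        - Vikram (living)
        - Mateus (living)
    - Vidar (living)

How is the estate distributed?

Xiomara takes three-eighths of 3,600,000 = 1,350,000. The remaining 2,250,000 passes to the descendants.
The descendants' portion (2,250,000) is divided at the children's generation into 5 shares of 450,000. Ingrid, Efua, and Vidar each take 450,000. The 2 shares of the deceased (Greta and Nikolai) are combined into a pool of 900,000.
That pool (900,000) is divided at the grandchildren's generation equally among Quilla, Marit, Wren, Vikram, and Mateus: 180,000 each.

Xiomara: 1,350,000; Quilla: 180,000; Marit: 180,000; Wren: 180,000; Ingrid: 450,000; Efua: 450,000; Vikram: 180,000; Mateus: 180,000; Vidar: 450,000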